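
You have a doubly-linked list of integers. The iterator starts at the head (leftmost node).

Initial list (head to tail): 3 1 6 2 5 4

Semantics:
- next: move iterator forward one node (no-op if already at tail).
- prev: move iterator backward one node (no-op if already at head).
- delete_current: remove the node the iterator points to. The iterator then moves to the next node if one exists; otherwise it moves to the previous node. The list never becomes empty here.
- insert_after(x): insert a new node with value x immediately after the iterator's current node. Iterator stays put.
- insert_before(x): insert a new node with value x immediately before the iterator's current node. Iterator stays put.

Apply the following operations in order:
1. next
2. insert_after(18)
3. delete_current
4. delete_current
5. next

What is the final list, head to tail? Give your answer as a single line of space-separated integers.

After 1 (next): list=[3, 1, 6, 2, 5, 4] cursor@1
After 2 (insert_after(18)): list=[3, 1, 18, 6, 2, 5, 4] cursor@1
After 3 (delete_current): list=[3, 18, 6, 2, 5, 4] cursor@18
After 4 (delete_current): list=[3, 6, 2, 5, 4] cursor@6
After 5 (next): list=[3, 6, 2, 5, 4] cursor@2

Answer: 3 6 2 5 4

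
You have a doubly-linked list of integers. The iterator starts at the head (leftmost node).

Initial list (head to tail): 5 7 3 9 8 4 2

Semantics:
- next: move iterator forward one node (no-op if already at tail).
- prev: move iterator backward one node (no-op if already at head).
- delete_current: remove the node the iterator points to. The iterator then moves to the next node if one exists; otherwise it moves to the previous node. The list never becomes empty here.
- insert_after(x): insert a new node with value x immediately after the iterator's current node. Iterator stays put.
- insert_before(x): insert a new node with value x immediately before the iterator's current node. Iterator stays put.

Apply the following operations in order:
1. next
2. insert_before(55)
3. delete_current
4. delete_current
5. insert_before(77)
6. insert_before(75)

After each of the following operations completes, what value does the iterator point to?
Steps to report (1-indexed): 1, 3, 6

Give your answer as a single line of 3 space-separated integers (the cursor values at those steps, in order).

After 1 (next): list=[5, 7, 3, 9, 8, 4, 2] cursor@7
After 2 (insert_before(55)): list=[5, 55, 7, 3, 9, 8, 4, 2] cursor@7
After 3 (delete_current): list=[5, 55, 3, 9, 8, 4, 2] cursor@3
After 4 (delete_current): list=[5, 55, 9, 8, 4, 2] cursor@9
After 5 (insert_before(77)): list=[5, 55, 77, 9, 8, 4, 2] cursor@9
After 6 (insert_before(75)): list=[5, 55, 77, 75, 9, 8, 4, 2] cursor@9

Answer: 7 3 9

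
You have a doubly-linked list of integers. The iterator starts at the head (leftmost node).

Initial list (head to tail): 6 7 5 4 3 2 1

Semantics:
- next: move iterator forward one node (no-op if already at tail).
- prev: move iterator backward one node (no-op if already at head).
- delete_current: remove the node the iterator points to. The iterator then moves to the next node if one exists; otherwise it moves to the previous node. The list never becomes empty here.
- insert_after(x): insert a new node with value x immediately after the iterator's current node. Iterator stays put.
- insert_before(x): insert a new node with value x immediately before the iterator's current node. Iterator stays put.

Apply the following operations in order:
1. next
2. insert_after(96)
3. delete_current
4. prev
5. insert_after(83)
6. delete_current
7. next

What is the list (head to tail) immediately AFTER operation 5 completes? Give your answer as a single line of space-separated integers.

Answer: 6 83 96 5 4 3 2 1

Derivation:
After 1 (next): list=[6, 7, 5, 4, 3, 2, 1] cursor@7
After 2 (insert_after(96)): list=[6, 7, 96, 5, 4, 3, 2, 1] cursor@7
After 3 (delete_current): list=[6, 96, 5, 4, 3, 2, 1] cursor@96
After 4 (prev): list=[6, 96, 5, 4, 3, 2, 1] cursor@6
After 5 (insert_after(83)): list=[6, 83, 96, 5, 4, 3, 2, 1] cursor@6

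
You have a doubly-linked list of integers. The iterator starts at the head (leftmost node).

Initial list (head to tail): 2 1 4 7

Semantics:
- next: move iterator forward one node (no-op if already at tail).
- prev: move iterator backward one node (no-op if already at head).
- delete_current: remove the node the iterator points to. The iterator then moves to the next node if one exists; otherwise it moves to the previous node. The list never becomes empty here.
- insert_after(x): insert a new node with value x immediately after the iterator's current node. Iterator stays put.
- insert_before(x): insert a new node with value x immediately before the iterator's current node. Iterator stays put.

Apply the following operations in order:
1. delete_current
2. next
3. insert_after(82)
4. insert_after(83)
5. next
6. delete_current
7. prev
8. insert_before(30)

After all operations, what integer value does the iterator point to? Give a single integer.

Answer: 4

Derivation:
After 1 (delete_current): list=[1, 4, 7] cursor@1
After 2 (next): list=[1, 4, 7] cursor@4
After 3 (insert_after(82)): list=[1, 4, 82, 7] cursor@4
After 4 (insert_after(83)): list=[1, 4, 83, 82, 7] cursor@4
After 5 (next): list=[1, 4, 83, 82, 7] cursor@83
After 6 (delete_current): list=[1, 4, 82, 7] cursor@82
After 7 (prev): list=[1, 4, 82, 7] cursor@4
After 8 (insert_before(30)): list=[1, 30, 4, 82, 7] cursor@4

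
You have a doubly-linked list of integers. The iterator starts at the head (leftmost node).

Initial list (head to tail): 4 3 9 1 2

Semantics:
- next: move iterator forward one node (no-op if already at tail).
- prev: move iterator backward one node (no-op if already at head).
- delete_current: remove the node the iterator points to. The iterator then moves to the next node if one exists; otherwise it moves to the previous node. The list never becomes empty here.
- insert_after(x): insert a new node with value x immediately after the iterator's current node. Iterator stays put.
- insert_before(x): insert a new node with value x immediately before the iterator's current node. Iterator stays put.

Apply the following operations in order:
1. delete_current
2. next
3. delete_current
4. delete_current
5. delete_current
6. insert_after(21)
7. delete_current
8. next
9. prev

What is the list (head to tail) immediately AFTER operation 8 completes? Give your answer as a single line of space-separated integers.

After 1 (delete_current): list=[3, 9, 1, 2] cursor@3
After 2 (next): list=[3, 9, 1, 2] cursor@9
After 3 (delete_current): list=[3, 1, 2] cursor@1
After 4 (delete_current): list=[3, 2] cursor@2
After 5 (delete_current): list=[3] cursor@3
After 6 (insert_after(21)): list=[3, 21] cursor@3
After 7 (delete_current): list=[21] cursor@21
After 8 (next): list=[21] cursor@21

Answer: 21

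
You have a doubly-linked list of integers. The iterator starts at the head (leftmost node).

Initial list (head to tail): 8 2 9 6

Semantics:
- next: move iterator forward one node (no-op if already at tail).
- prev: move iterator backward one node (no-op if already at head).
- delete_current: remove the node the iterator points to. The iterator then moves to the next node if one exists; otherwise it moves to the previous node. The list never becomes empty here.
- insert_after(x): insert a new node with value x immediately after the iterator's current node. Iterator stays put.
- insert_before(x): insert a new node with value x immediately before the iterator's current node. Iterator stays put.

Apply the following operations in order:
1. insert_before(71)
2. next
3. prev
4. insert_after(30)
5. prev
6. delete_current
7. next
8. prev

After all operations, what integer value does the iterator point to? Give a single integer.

After 1 (insert_before(71)): list=[71, 8, 2, 9, 6] cursor@8
After 2 (next): list=[71, 8, 2, 9, 6] cursor@2
After 3 (prev): list=[71, 8, 2, 9, 6] cursor@8
After 4 (insert_after(30)): list=[71, 8, 30, 2, 9, 6] cursor@8
After 5 (prev): list=[71, 8, 30, 2, 9, 6] cursor@71
After 6 (delete_current): list=[8, 30, 2, 9, 6] cursor@8
After 7 (next): list=[8, 30, 2, 9, 6] cursor@30
After 8 (prev): list=[8, 30, 2, 9, 6] cursor@8

Answer: 8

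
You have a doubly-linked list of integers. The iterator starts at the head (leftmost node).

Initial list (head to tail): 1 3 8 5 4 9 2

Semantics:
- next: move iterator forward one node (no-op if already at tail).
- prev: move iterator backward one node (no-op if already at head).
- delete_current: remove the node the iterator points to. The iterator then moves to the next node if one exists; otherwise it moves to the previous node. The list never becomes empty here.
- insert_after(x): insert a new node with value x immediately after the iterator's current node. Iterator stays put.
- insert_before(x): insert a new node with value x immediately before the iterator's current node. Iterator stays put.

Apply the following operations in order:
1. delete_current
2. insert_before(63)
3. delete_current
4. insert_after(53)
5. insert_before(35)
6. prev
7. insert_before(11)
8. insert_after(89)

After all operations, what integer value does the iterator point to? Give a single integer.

After 1 (delete_current): list=[3, 8, 5, 4, 9, 2] cursor@3
After 2 (insert_before(63)): list=[63, 3, 8, 5, 4, 9, 2] cursor@3
After 3 (delete_current): list=[63, 8, 5, 4, 9, 2] cursor@8
After 4 (insert_after(53)): list=[63, 8, 53, 5, 4, 9, 2] cursor@8
After 5 (insert_before(35)): list=[63, 35, 8, 53, 5, 4, 9, 2] cursor@8
After 6 (prev): list=[63, 35, 8, 53, 5, 4, 9, 2] cursor@35
After 7 (insert_before(11)): list=[63, 11, 35, 8, 53, 5, 4, 9, 2] cursor@35
After 8 (insert_after(89)): list=[63, 11, 35, 89, 8, 53, 5, 4, 9, 2] cursor@35

Answer: 35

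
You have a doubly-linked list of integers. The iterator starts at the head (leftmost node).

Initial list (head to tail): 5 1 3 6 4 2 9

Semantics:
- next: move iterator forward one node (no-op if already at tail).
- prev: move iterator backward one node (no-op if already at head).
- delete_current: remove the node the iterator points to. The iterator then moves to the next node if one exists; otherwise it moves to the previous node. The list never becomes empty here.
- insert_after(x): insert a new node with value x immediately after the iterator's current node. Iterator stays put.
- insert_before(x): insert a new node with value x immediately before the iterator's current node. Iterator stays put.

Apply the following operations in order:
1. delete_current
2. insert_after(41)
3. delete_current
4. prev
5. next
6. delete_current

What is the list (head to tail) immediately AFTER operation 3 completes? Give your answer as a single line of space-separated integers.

After 1 (delete_current): list=[1, 3, 6, 4, 2, 9] cursor@1
After 2 (insert_after(41)): list=[1, 41, 3, 6, 4, 2, 9] cursor@1
After 3 (delete_current): list=[41, 3, 6, 4, 2, 9] cursor@41

Answer: 41 3 6 4 2 9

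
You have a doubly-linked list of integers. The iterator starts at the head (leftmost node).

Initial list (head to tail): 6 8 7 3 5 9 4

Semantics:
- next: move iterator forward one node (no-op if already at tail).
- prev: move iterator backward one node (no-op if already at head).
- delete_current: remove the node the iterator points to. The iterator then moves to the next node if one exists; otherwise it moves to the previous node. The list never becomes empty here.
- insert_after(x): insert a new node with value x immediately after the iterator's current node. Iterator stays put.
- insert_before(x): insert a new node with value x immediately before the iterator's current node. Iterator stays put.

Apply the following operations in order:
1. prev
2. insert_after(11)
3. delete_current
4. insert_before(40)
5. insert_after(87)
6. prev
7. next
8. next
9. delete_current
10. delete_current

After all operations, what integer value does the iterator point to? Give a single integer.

Answer: 7

Derivation:
After 1 (prev): list=[6, 8, 7, 3, 5, 9, 4] cursor@6
After 2 (insert_after(11)): list=[6, 11, 8, 7, 3, 5, 9, 4] cursor@6
After 3 (delete_current): list=[11, 8, 7, 3, 5, 9, 4] cursor@11
After 4 (insert_before(40)): list=[40, 11, 8, 7, 3, 5, 9, 4] cursor@11
After 5 (insert_after(87)): list=[40, 11, 87, 8, 7, 3, 5, 9, 4] cursor@11
After 6 (prev): list=[40, 11, 87, 8, 7, 3, 5, 9, 4] cursor@40
After 7 (next): list=[40, 11, 87, 8, 7, 3, 5, 9, 4] cursor@11
After 8 (next): list=[40, 11, 87, 8, 7, 3, 5, 9, 4] cursor@87
After 9 (delete_current): list=[40, 11, 8, 7, 3, 5, 9, 4] cursor@8
After 10 (delete_current): list=[40, 11, 7, 3, 5, 9, 4] cursor@7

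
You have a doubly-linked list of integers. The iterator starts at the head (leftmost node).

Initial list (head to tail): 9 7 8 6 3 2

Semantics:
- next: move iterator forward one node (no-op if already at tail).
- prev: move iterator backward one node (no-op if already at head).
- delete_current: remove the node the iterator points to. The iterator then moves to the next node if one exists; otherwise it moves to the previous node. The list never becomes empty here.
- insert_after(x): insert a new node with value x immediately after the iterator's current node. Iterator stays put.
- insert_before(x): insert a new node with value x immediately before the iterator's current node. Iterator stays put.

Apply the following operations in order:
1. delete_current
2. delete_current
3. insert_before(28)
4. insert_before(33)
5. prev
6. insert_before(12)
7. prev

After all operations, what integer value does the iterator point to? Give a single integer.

Answer: 12

Derivation:
After 1 (delete_current): list=[7, 8, 6, 3, 2] cursor@7
After 2 (delete_current): list=[8, 6, 3, 2] cursor@8
After 3 (insert_before(28)): list=[28, 8, 6, 3, 2] cursor@8
After 4 (insert_before(33)): list=[28, 33, 8, 6, 3, 2] cursor@8
After 5 (prev): list=[28, 33, 8, 6, 3, 2] cursor@33
After 6 (insert_before(12)): list=[28, 12, 33, 8, 6, 3, 2] cursor@33
After 7 (prev): list=[28, 12, 33, 8, 6, 3, 2] cursor@12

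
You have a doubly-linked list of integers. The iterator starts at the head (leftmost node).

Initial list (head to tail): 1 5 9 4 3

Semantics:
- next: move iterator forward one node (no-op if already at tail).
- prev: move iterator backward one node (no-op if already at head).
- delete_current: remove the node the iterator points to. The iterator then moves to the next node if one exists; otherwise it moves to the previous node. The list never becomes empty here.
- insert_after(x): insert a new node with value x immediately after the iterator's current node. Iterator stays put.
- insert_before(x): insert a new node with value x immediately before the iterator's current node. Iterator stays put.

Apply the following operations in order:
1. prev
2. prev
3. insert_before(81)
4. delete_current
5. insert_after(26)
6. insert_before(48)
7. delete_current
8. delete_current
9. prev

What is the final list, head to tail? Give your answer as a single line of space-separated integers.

Answer: 81 48 9 4 3

Derivation:
After 1 (prev): list=[1, 5, 9, 4, 3] cursor@1
After 2 (prev): list=[1, 5, 9, 4, 3] cursor@1
After 3 (insert_before(81)): list=[81, 1, 5, 9, 4, 3] cursor@1
After 4 (delete_current): list=[81, 5, 9, 4, 3] cursor@5
After 5 (insert_after(26)): list=[81, 5, 26, 9, 4, 3] cursor@5
After 6 (insert_before(48)): list=[81, 48, 5, 26, 9, 4, 3] cursor@5
After 7 (delete_current): list=[81, 48, 26, 9, 4, 3] cursor@26
After 8 (delete_current): list=[81, 48, 9, 4, 3] cursor@9
After 9 (prev): list=[81, 48, 9, 4, 3] cursor@48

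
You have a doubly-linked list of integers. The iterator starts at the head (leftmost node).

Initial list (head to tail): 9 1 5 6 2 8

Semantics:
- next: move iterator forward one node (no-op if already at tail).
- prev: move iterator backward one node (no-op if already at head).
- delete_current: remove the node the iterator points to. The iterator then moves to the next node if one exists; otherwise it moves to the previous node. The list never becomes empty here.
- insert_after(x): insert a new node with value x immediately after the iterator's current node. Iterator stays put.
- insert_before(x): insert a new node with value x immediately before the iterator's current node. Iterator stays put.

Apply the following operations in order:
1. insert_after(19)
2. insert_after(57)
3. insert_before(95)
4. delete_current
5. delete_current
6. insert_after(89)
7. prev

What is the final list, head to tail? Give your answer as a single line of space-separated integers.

After 1 (insert_after(19)): list=[9, 19, 1, 5, 6, 2, 8] cursor@9
After 2 (insert_after(57)): list=[9, 57, 19, 1, 5, 6, 2, 8] cursor@9
After 3 (insert_before(95)): list=[95, 9, 57, 19, 1, 5, 6, 2, 8] cursor@9
After 4 (delete_current): list=[95, 57, 19, 1, 5, 6, 2, 8] cursor@57
After 5 (delete_current): list=[95, 19, 1, 5, 6, 2, 8] cursor@19
After 6 (insert_after(89)): list=[95, 19, 89, 1, 5, 6, 2, 8] cursor@19
After 7 (prev): list=[95, 19, 89, 1, 5, 6, 2, 8] cursor@95

Answer: 95 19 89 1 5 6 2 8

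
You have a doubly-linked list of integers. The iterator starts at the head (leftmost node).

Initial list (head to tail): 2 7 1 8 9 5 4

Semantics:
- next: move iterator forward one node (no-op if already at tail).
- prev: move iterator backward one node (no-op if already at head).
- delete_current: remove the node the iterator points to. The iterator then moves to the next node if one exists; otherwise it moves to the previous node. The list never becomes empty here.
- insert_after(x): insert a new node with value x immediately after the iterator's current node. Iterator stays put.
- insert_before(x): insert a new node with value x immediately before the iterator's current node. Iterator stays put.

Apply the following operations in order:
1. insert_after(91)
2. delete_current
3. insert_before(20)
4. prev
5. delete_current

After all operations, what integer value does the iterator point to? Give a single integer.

After 1 (insert_after(91)): list=[2, 91, 7, 1, 8, 9, 5, 4] cursor@2
After 2 (delete_current): list=[91, 7, 1, 8, 9, 5, 4] cursor@91
After 3 (insert_before(20)): list=[20, 91, 7, 1, 8, 9, 5, 4] cursor@91
After 4 (prev): list=[20, 91, 7, 1, 8, 9, 5, 4] cursor@20
After 5 (delete_current): list=[91, 7, 1, 8, 9, 5, 4] cursor@91

Answer: 91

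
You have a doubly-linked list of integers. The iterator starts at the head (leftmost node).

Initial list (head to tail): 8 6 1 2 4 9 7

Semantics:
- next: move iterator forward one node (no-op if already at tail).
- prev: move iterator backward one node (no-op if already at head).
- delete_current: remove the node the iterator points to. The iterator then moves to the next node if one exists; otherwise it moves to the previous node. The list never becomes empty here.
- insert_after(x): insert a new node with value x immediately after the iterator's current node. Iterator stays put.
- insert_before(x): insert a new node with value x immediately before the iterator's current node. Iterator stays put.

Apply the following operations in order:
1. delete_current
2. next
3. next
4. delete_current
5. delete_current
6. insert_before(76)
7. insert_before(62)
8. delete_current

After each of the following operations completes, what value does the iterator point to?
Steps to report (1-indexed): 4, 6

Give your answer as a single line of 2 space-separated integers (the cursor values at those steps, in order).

After 1 (delete_current): list=[6, 1, 2, 4, 9, 7] cursor@6
After 2 (next): list=[6, 1, 2, 4, 9, 7] cursor@1
After 3 (next): list=[6, 1, 2, 4, 9, 7] cursor@2
After 4 (delete_current): list=[6, 1, 4, 9, 7] cursor@4
After 5 (delete_current): list=[6, 1, 9, 7] cursor@9
After 6 (insert_before(76)): list=[6, 1, 76, 9, 7] cursor@9
After 7 (insert_before(62)): list=[6, 1, 76, 62, 9, 7] cursor@9
After 8 (delete_current): list=[6, 1, 76, 62, 7] cursor@7

Answer: 4 9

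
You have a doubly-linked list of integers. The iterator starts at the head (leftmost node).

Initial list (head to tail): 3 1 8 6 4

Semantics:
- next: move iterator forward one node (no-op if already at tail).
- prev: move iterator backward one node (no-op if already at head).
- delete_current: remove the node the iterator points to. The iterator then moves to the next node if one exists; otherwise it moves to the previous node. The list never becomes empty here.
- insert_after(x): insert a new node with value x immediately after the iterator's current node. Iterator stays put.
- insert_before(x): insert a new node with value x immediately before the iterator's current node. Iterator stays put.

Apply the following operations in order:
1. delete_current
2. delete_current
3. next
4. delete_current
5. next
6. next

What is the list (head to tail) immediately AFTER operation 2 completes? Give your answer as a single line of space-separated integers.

After 1 (delete_current): list=[1, 8, 6, 4] cursor@1
After 2 (delete_current): list=[8, 6, 4] cursor@8

Answer: 8 6 4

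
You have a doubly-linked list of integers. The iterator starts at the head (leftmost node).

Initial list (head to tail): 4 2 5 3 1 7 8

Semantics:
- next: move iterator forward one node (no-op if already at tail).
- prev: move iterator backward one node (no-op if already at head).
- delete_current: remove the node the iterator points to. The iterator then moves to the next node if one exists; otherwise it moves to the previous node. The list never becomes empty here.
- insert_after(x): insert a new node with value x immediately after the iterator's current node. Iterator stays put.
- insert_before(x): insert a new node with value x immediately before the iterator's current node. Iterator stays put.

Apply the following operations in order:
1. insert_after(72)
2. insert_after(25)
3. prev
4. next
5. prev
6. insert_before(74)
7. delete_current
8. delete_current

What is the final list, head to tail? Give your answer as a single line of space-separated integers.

After 1 (insert_after(72)): list=[4, 72, 2, 5, 3, 1, 7, 8] cursor@4
After 2 (insert_after(25)): list=[4, 25, 72, 2, 5, 3, 1, 7, 8] cursor@4
After 3 (prev): list=[4, 25, 72, 2, 5, 3, 1, 7, 8] cursor@4
After 4 (next): list=[4, 25, 72, 2, 5, 3, 1, 7, 8] cursor@25
After 5 (prev): list=[4, 25, 72, 2, 5, 3, 1, 7, 8] cursor@4
After 6 (insert_before(74)): list=[74, 4, 25, 72, 2, 5, 3, 1, 7, 8] cursor@4
After 7 (delete_current): list=[74, 25, 72, 2, 5, 3, 1, 7, 8] cursor@25
After 8 (delete_current): list=[74, 72, 2, 5, 3, 1, 7, 8] cursor@72

Answer: 74 72 2 5 3 1 7 8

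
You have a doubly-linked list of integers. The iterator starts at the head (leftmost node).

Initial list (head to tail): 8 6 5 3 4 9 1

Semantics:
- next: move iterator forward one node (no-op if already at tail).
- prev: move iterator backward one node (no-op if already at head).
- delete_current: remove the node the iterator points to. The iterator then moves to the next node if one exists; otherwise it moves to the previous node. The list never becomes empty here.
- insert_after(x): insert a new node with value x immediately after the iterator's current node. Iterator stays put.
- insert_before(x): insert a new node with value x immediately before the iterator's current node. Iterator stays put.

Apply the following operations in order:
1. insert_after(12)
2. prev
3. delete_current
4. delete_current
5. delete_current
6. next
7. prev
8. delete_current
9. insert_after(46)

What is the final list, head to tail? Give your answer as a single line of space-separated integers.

After 1 (insert_after(12)): list=[8, 12, 6, 5, 3, 4, 9, 1] cursor@8
After 2 (prev): list=[8, 12, 6, 5, 3, 4, 9, 1] cursor@8
After 3 (delete_current): list=[12, 6, 5, 3, 4, 9, 1] cursor@12
After 4 (delete_current): list=[6, 5, 3, 4, 9, 1] cursor@6
After 5 (delete_current): list=[5, 3, 4, 9, 1] cursor@5
After 6 (next): list=[5, 3, 4, 9, 1] cursor@3
After 7 (prev): list=[5, 3, 4, 9, 1] cursor@5
After 8 (delete_current): list=[3, 4, 9, 1] cursor@3
After 9 (insert_after(46)): list=[3, 46, 4, 9, 1] cursor@3

Answer: 3 46 4 9 1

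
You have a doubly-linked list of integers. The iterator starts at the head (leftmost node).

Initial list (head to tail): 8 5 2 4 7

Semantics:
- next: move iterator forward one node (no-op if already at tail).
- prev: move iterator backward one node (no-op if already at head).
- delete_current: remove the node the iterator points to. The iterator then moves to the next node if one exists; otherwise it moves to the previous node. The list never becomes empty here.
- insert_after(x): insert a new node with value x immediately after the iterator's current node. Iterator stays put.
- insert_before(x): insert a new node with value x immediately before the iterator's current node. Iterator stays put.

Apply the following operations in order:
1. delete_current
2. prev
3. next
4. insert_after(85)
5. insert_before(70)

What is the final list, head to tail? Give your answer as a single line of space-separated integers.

Answer: 5 70 2 85 4 7

Derivation:
After 1 (delete_current): list=[5, 2, 4, 7] cursor@5
After 2 (prev): list=[5, 2, 4, 7] cursor@5
After 3 (next): list=[5, 2, 4, 7] cursor@2
After 4 (insert_after(85)): list=[5, 2, 85, 4, 7] cursor@2
After 5 (insert_before(70)): list=[5, 70, 2, 85, 4, 7] cursor@2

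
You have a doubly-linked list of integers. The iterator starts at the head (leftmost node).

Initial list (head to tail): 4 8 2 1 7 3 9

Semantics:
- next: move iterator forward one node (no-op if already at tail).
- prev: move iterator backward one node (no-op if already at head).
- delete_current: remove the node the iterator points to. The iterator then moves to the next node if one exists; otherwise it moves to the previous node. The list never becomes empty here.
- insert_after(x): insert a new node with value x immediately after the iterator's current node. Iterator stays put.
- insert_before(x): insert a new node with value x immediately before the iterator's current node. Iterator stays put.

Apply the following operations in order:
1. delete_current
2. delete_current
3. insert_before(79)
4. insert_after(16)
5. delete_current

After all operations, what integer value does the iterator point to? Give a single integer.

After 1 (delete_current): list=[8, 2, 1, 7, 3, 9] cursor@8
After 2 (delete_current): list=[2, 1, 7, 3, 9] cursor@2
After 3 (insert_before(79)): list=[79, 2, 1, 7, 3, 9] cursor@2
After 4 (insert_after(16)): list=[79, 2, 16, 1, 7, 3, 9] cursor@2
After 5 (delete_current): list=[79, 16, 1, 7, 3, 9] cursor@16

Answer: 16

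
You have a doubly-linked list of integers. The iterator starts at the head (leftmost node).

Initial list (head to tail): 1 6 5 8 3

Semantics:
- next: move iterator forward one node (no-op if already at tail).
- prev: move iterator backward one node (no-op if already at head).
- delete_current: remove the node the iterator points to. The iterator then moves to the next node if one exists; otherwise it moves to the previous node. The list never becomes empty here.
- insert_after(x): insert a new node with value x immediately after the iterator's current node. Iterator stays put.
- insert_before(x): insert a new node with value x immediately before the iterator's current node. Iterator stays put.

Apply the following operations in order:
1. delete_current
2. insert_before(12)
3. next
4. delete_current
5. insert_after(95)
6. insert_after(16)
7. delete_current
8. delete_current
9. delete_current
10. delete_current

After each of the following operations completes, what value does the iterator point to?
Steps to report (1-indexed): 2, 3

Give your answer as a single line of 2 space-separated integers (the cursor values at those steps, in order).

Answer: 6 5

Derivation:
After 1 (delete_current): list=[6, 5, 8, 3] cursor@6
After 2 (insert_before(12)): list=[12, 6, 5, 8, 3] cursor@6
After 3 (next): list=[12, 6, 5, 8, 3] cursor@5
After 4 (delete_current): list=[12, 6, 8, 3] cursor@8
After 5 (insert_after(95)): list=[12, 6, 8, 95, 3] cursor@8
After 6 (insert_after(16)): list=[12, 6, 8, 16, 95, 3] cursor@8
After 7 (delete_current): list=[12, 6, 16, 95, 3] cursor@16
After 8 (delete_current): list=[12, 6, 95, 3] cursor@95
After 9 (delete_current): list=[12, 6, 3] cursor@3
After 10 (delete_current): list=[12, 6] cursor@6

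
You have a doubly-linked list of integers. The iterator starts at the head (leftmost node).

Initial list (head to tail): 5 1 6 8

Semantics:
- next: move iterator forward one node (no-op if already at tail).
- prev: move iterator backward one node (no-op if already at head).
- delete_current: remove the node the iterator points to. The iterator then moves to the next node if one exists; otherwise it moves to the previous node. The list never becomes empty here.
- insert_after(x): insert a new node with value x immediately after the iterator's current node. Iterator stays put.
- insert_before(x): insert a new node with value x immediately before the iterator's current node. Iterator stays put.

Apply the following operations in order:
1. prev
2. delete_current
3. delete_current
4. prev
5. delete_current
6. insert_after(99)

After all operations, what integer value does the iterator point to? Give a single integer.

Answer: 8

Derivation:
After 1 (prev): list=[5, 1, 6, 8] cursor@5
After 2 (delete_current): list=[1, 6, 8] cursor@1
After 3 (delete_current): list=[6, 8] cursor@6
After 4 (prev): list=[6, 8] cursor@6
After 5 (delete_current): list=[8] cursor@8
After 6 (insert_after(99)): list=[8, 99] cursor@8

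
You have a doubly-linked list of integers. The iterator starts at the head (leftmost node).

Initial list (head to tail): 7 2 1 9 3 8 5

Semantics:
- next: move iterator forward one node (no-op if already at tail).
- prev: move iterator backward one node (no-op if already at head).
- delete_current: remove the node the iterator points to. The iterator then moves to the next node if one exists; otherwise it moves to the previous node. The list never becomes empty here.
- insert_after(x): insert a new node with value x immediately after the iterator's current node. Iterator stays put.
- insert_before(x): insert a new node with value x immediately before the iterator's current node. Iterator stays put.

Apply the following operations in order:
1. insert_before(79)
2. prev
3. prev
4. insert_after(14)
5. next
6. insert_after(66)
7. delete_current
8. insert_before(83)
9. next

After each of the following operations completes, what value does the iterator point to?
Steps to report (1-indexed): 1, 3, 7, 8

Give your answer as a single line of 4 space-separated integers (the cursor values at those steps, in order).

After 1 (insert_before(79)): list=[79, 7, 2, 1, 9, 3, 8, 5] cursor@7
After 2 (prev): list=[79, 7, 2, 1, 9, 3, 8, 5] cursor@79
After 3 (prev): list=[79, 7, 2, 1, 9, 3, 8, 5] cursor@79
After 4 (insert_after(14)): list=[79, 14, 7, 2, 1, 9, 3, 8, 5] cursor@79
After 5 (next): list=[79, 14, 7, 2, 1, 9, 3, 8, 5] cursor@14
After 6 (insert_after(66)): list=[79, 14, 66, 7, 2, 1, 9, 3, 8, 5] cursor@14
After 7 (delete_current): list=[79, 66, 7, 2, 1, 9, 3, 8, 5] cursor@66
After 8 (insert_before(83)): list=[79, 83, 66, 7, 2, 1, 9, 3, 8, 5] cursor@66
After 9 (next): list=[79, 83, 66, 7, 2, 1, 9, 3, 8, 5] cursor@7

Answer: 7 79 66 66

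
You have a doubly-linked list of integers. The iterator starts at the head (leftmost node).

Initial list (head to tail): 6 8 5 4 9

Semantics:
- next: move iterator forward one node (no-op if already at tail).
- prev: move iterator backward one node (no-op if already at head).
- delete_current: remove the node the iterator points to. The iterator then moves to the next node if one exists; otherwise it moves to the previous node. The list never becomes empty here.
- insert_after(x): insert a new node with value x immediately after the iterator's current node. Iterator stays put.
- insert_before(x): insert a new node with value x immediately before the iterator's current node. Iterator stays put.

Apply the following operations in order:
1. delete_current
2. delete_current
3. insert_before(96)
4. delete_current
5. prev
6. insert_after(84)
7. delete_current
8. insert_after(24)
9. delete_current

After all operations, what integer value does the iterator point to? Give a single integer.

After 1 (delete_current): list=[8, 5, 4, 9] cursor@8
After 2 (delete_current): list=[5, 4, 9] cursor@5
After 3 (insert_before(96)): list=[96, 5, 4, 9] cursor@5
After 4 (delete_current): list=[96, 4, 9] cursor@4
After 5 (prev): list=[96, 4, 9] cursor@96
After 6 (insert_after(84)): list=[96, 84, 4, 9] cursor@96
After 7 (delete_current): list=[84, 4, 9] cursor@84
After 8 (insert_after(24)): list=[84, 24, 4, 9] cursor@84
After 9 (delete_current): list=[24, 4, 9] cursor@24

Answer: 24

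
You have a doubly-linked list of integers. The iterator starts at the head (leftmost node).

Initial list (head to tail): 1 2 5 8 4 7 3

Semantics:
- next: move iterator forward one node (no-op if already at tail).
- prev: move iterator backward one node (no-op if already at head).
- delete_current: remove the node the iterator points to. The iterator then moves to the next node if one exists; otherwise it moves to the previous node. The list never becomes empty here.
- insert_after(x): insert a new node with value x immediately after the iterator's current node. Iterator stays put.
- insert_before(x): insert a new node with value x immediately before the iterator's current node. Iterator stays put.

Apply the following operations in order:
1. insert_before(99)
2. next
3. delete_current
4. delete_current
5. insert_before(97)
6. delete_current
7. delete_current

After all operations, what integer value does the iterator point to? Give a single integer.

Answer: 7

Derivation:
After 1 (insert_before(99)): list=[99, 1, 2, 5, 8, 4, 7, 3] cursor@1
After 2 (next): list=[99, 1, 2, 5, 8, 4, 7, 3] cursor@2
After 3 (delete_current): list=[99, 1, 5, 8, 4, 7, 3] cursor@5
After 4 (delete_current): list=[99, 1, 8, 4, 7, 3] cursor@8
After 5 (insert_before(97)): list=[99, 1, 97, 8, 4, 7, 3] cursor@8
After 6 (delete_current): list=[99, 1, 97, 4, 7, 3] cursor@4
After 7 (delete_current): list=[99, 1, 97, 7, 3] cursor@7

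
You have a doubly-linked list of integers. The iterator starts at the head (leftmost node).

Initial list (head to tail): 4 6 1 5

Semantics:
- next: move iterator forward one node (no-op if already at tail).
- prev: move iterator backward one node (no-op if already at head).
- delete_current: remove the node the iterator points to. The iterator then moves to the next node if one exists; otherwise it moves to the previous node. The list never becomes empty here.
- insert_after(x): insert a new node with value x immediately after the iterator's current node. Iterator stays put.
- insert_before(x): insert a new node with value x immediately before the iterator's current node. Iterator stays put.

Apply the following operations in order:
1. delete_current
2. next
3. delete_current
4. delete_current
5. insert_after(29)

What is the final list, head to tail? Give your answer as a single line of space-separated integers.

After 1 (delete_current): list=[6, 1, 5] cursor@6
After 2 (next): list=[6, 1, 5] cursor@1
After 3 (delete_current): list=[6, 5] cursor@5
After 4 (delete_current): list=[6] cursor@6
After 5 (insert_after(29)): list=[6, 29] cursor@6

Answer: 6 29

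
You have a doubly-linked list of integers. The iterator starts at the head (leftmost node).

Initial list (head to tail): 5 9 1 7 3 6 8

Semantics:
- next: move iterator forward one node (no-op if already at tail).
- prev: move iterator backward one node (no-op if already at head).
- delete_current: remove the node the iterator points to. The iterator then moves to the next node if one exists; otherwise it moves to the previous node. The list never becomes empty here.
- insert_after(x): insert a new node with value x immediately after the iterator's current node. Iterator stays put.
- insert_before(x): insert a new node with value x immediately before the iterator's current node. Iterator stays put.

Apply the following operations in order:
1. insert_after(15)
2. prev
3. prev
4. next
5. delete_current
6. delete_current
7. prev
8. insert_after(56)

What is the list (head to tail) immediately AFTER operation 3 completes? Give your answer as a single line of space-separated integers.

After 1 (insert_after(15)): list=[5, 15, 9, 1, 7, 3, 6, 8] cursor@5
After 2 (prev): list=[5, 15, 9, 1, 7, 3, 6, 8] cursor@5
After 3 (prev): list=[5, 15, 9, 1, 7, 3, 6, 8] cursor@5

Answer: 5 15 9 1 7 3 6 8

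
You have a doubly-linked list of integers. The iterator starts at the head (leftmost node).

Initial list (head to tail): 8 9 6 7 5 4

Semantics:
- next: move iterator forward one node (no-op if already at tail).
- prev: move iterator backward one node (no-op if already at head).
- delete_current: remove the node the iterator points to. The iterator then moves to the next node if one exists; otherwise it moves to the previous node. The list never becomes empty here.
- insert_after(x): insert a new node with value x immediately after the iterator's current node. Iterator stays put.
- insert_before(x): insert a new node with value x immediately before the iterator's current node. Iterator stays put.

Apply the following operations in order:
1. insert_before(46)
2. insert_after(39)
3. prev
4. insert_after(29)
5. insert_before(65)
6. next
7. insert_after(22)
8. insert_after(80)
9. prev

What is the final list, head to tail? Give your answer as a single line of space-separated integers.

Answer: 65 46 29 80 22 8 39 9 6 7 5 4

Derivation:
After 1 (insert_before(46)): list=[46, 8, 9, 6, 7, 5, 4] cursor@8
After 2 (insert_after(39)): list=[46, 8, 39, 9, 6, 7, 5, 4] cursor@8
After 3 (prev): list=[46, 8, 39, 9, 6, 7, 5, 4] cursor@46
After 4 (insert_after(29)): list=[46, 29, 8, 39, 9, 6, 7, 5, 4] cursor@46
After 5 (insert_before(65)): list=[65, 46, 29, 8, 39, 9, 6, 7, 5, 4] cursor@46
After 6 (next): list=[65, 46, 29, 8, 39, 9, 6, 7, 5, 4] cursor@29
After 7 (insert_after(22)): list=[65, 46, 29, 22, 8, 39, 9, 6, 7, 5, 4] cursor@29
After 8 (insert_after(80)): list=[65, 46, 29, 80, 22, 8, 39, 9, 6, 7, 5, 4] cursor@29
After 9 (prev): list=[65, 46, 29, 80, 22, 8, 39, 9, 6, 7, 5, 4] cursor@46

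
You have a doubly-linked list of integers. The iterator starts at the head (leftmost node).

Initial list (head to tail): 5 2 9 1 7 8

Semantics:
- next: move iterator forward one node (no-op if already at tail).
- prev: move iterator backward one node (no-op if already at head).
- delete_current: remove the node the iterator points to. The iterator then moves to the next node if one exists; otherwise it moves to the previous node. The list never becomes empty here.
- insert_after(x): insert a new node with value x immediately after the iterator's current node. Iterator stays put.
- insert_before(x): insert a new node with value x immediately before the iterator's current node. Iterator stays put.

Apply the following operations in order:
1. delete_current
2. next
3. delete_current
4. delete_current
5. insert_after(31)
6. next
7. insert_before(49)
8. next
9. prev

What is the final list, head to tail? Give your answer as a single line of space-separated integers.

After 1 (delete_current): list=[2, 9, 1, 7, 8] cursor@2
After 2 (next): list=[2, 9, 1, 7, 8] cursor@9
After 3 (delete_current): list=[2, 1, 7, 8] cursor@1
After 4 (delete_current): list=[2, 7, 8] cursor@7
After 5 (insert_after(31)): list=[2, 7, 31, 8] cursor@7
After 6 (next): list=[2, 7, 31, 8] cursor@31
After 7 (insert_before(49)): list=[2, 7, 49, 31, 8] cursor@31
After 8 (next): list=[2, 7, 49, 31, 8] cursor@8
After 9 (prev): list=[2, 7, 49, 31, 8] cursor@31

Answer: 2 7 49 31 8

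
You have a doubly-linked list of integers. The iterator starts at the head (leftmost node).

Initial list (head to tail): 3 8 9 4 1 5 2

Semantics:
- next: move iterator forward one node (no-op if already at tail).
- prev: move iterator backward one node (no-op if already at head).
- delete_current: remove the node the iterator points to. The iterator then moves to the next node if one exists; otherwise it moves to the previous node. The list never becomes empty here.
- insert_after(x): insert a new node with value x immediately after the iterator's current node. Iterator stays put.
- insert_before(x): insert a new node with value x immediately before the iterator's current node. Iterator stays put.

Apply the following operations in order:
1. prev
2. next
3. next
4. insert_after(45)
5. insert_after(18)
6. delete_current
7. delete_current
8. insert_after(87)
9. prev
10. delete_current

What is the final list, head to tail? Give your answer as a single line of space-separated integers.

Answer: 3 45 87 4 1 5 2

Derivation:
After 1 (prev): list=[3, 8, 9, 4, 1, 5, 2] cursor@3
After 2 (next): list=[3, 8, 9, 4, 1, 5, 2] cursor@8
After 3 (next): list=[3, 8, 9, 4, 1, 5, 2] cursor@9
After 4 (insert_after(45)): list=[3, 8, 9, 45, 4, 1, 5, 2] cursor@9
After 5 (insert_after(18)): list=[3, 8, 9, 18, 45, 4, 1, 5, 2] cursor@9
After 6 (delete_current): list=[3, 8, 18, 45, 4, 1, 5, 2] cursor@18
After 7 (delete_current): list=[3, 8, 45, 4, 1, 5, 2] cursor@45
After 8 (insert_after(87)): list=[3, 8, 45, 87, 4, 1, 5, 2] cursor@45
After 9 (prev): list=[3, 8, 45, 87, 4, 1, 5, 2] cursor@8
After 10 (delete_current): list=[3, 45, 87, 4, 1, 5, 2] cursor@45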